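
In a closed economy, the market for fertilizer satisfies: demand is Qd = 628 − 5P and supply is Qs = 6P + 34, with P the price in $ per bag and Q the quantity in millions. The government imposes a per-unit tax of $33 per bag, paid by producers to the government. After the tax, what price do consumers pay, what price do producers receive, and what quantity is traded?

Before the tax: set 628 − 5P = 6P + 34 → P* = $54, Q* = 358.
With the tax collected from producers, supply shifts: Qs = 6(P − 33) + 34.
New equilibrium: consumers pay $72, producers receive $39, Q = 268. (Wedge: Pb − Ps = 33.)

Consumers pay $72; producers receive $39; quantity = 268.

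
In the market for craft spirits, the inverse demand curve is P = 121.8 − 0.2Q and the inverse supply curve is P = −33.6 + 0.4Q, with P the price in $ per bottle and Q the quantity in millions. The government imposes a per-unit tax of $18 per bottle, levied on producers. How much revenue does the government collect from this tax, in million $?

Tax revenue = $4122 million.

Inverting to Q(P) form: Qd = 609 − 5P; Qs = 2.5P + 84.
Before the tax: set 609 − 5P = 2.5P + 84 → P* = $70, Q* = 259.
With the tax collected from producers, supply shifts: Qs = 2.5(P − 18) + 84.
New equilibrium: consumers pay $76, producers receive $58, Q = 229. (Wedge: Pb − Ps = 18.)
Revenue = t · Q = 18 · 229 = $4122.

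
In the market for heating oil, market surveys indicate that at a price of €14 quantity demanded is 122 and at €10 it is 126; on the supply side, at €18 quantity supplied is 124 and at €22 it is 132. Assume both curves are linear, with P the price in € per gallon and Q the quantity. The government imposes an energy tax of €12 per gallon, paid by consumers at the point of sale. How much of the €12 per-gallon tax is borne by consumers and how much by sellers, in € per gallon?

Consumers bear €8 per gallon; sellers bear €4 per gallon.

Demand slope: (126 − 122)/(10 − 14) = -1, so Qd = 136 − P.
Supply slope: (132 − 124)/(22 − 18) = 2, so Qs = 2P + 88.
Before the tax: set 136 − P = 2P + 88 → P* = €16, Q* = 120.
With the tax collected from consumers, demand (in seller-price terms) shifts: Qd = 136 − (P + 12).
Solving gives Q = 112 with consumers paying €24 and sellers receiving €12 (the €12 wedge).
Burden on consumers: €8; on sellers: €4. (They sum to €12.)
The less price-elastic side of the market bears the larger share of a per-unit tax.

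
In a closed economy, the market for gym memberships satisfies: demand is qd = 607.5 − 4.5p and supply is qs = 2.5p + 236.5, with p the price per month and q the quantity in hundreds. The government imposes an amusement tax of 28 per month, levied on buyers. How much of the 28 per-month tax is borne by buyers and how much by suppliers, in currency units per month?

Buyers bear 10 per month; suppliers bear 18 per month.

Before the tax: set 607.5 − 4.5p = 2.5p + 236.5 → p* = 53, q* = 369.
With the tax collected from buyers, demand (in seller-price terms) shifts: qd = 607.5 − 4.5(p + 28).
Solving gives q = 324 with buyers paying 63 and suppliers receiving 35 (the 28 wedge).
Burden on buyers: 10; on suppliers: 18. (They sum to 28.)
The less price-elastic side of the market bears the larger share of a per-unit tax.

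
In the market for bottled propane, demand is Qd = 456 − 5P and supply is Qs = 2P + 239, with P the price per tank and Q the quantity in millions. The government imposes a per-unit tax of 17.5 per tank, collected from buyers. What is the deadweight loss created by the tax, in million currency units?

Deadweight loss = 218.75 million.

Without the tax, 456 − 5P = 2P + 239 gives 7P = 217, so P* = 31 and Q* = 301.
With the tax collected from buyers, demand (in seller-price terms) shifts: Qd = 456 − 5(P + 17.5).
New equilibrium: buyers pay 36, sellers receive 18.5, Q = 276. (Wedge: Pb − Ps = 17.5.)
Quantity falls by |ΔQ| = |301 − 276| = 25.
DWL = ½ · t · |ΔQ| = ½ · 17.5 · 25 = 218.75.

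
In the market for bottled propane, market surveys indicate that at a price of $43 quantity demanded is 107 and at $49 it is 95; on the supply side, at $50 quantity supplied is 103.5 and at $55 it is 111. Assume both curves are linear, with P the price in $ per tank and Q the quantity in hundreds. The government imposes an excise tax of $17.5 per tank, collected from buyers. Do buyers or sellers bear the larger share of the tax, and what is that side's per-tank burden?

Sellers bear the larger share: $10 per tank.

Demand slope: (95 − 107)/(49 − 43) = -2, so Qd = 193 − 2P.
Supply slope: (111 − 103.5)/(55 − 50) = 1.5, so Qs = 1.5P + 28.5.
Without the tax, 193 − 2P = 1.5P + 28.5 gives 3.5P = 164.5, so P* = $47 and Q* = 99.
With the tax collected from buyers, demand (in seller-price terms) shifts: Qd = 193 − 2(P + 17.5).
Solving gives Q = 84 with buyers paying $54.5 and sellers receiving $37 (the $17.5 wedge).
Per-tank burden: buyers $7.5, sellers $10.
Sellers take the larger share because supply is less price-elastic here (demand slope 2 vs supply slope 1.5).
The less price-elastic side of the market bears the larger share of a per-unit tax.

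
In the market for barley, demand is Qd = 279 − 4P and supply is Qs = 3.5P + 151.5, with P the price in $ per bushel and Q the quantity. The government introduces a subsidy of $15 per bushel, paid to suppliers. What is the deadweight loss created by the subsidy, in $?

Without the subsidy, 279 − 4P = 3.5P + 151.5 gives 7.5P = 127.5, so P* = $17 and Q* = 211.
With a per-unit subsidy paid to suppliers, each receives P + 15 per unit sold, so supply becomes Qs = 3.5(P + 15) + 151.5.
New equilibrium: consumers pay $10, suppliers receive $25, Q = 239. (Wedge: Pb − Ps = −15.)
Quantity rises by |ΔQ| = |211 − 239| = 28.
DWL = ½ · t · |ΔQ| = ½ · 15 · 28 = $210.

Deadweight loss = $210.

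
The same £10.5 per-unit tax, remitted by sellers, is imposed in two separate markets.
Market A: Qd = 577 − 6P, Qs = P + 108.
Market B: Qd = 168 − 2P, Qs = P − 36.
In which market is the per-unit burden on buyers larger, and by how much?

Market B, by £2.

Market A: pre-tax P* = £67, Q* = 175; post-tax Q = 166; per-unit burden on buyers = £1.5.
Market B: pre-tax P* = £68, Q* = 32; post-tax Q = 25; per-unit burden on buyers = £3.5.
Difference: £1.5 vs £3.5 → market B is larger by £2.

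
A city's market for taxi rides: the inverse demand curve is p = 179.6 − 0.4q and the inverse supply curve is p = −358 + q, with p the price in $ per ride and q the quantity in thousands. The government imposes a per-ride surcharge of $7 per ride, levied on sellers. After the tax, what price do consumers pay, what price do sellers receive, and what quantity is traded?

Consumers pay $28; sellers receive $21; quantity = 379.

Rewrite in direct form: qd = 449 − 2.5p and qs = p + 358.
Without the tax, 449 − 2.5p = p + 358 gives 3.5p = 91, so p* = $26 and q* = 384.
With the tax collected from sellers, supply shifts: qs = (p − 7) + 358.
Solving gives q = 379 with consumers paying $28 and sellers receiving $21 (the $7 wedge).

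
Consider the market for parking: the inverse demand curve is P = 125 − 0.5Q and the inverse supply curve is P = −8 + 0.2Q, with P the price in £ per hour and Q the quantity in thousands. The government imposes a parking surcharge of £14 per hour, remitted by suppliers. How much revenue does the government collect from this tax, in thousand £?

Inverting to Q(P) form: Qd = 250 − 2P; Qs = 5P + 40.
Without the tax, 250 − 2P = 5P + 40 gives 7P = 210, so P* = £30 and Q* = 190.
With the tax collected from suppliers, supply shifts: Qs = 5(P − 14) + 40.
Solving gives Q = 170 with consumers paying £40 and suppliers receiving £26 (the £14 wedge).
Revenue = t · Q = 14 · 170 = £2380.

Tax revenue = £2380 thousand.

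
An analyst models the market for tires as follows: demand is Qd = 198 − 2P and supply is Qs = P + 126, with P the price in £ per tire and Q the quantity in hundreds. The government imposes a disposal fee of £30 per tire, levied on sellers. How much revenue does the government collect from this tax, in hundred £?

Tax revenue = £3900 hundred.

Without the tax, 198 − 2P = P + 126 gives 3P = 72, so P* = £24 and Q* = 150.
With the tax collected from sellers, supply shifts: Qs = (P − 30) + 126.
Solving gives Q = 130 with consumers paying £34 and sellers receiving £4 (the £30 wedge).
Revenue = t · Q = 30 · 130 = £3900.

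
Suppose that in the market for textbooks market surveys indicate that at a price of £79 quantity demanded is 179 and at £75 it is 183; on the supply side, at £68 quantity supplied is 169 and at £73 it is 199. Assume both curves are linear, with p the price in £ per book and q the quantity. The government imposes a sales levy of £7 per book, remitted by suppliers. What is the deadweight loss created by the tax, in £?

Deadweight loss = £21.

Demand slope: (183 − 179)/(75 − 79) = -1, so qd = 258 − p.
Supply slope: (199 − 169)/(73 − 68) = 6, so qs = 6p − 239.
Without the tax, 258 − p = 6p − 239 gives 7p = 497, so p* = £71 and q* = 187.
With the tax collected from suppliers, supply shifts: qs = 6(p − 7) − 239.
New equilibrium: buyers pay £77, suppliers receive £70, q = 181. (Wedge: pb − ps = 7.)
Quantity falls by |ΔQ| = |187 − 181| = 6.
DWL = ½ · t · |ΔQ| = ½ · 7 · 6 = £21.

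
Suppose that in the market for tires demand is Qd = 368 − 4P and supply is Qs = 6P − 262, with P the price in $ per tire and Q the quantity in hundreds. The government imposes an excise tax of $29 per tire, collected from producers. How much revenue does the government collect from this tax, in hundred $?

Tax revenue = $1345.6 hundred.

Without the tax, 368 − 4P = 6P − 262 gives 10P = 630, so P* = $63 and Q* = 116.
With the tax collected from producers, supply shifts: Qs = 6(P − 29) − 262.
Solving gives Q = 46.4 with buyers paying $80.4 and producers receiving $51.4 (the $29 wedge).
Revenue = t · Q = 29 · 46.4 = $1345.6.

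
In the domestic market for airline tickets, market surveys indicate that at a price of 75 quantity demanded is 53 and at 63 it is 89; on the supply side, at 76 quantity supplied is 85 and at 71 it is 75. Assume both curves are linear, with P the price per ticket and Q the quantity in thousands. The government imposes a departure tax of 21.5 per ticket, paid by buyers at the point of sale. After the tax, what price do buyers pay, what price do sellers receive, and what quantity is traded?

Buyers pay 77.6; sellers receive 56.1; quantity = 45.2.

Demand slope: (89 − 53)/(63 − 75) = -3, so Qd = 278 − 3P.
Supply slope: (75 − 85)/(71 − 76) = 2, so Qs = 2P − 67.
Before the tax: set 278 − 3P = 2P − 67 → P* = 69, Q* = 71.
With the tax collected from buyers, demand (in seller-price terms) shifts: Qd = 278 − 3(P + 21.5).
Solving gives Q = 45.2 with buyers paying 77.6 and sellers receiving 56.1 (the 21.5 wedge).
The less price-elastic side of the market bears the larger share of a per-unit tax.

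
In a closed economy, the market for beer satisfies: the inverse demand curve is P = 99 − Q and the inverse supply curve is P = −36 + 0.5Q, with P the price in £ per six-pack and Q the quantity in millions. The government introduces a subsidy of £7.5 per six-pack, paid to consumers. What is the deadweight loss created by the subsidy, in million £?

Inverting to Q(P) form: Qd = 99 − P; Qs = 2P + 72.
Before the subsidy: set 99 − P = 2P + 72 → P* = £9, Q* = 90.
With a per-unit subsidy paid to consumers, each effectively pays P − 7.5, so demand becomes Qd = 99 − (P − 7.5).
New equilibrium: consumers pay £4, producers receive £11.5, Q = 95. (Wedge: Pb − Ps = −7.5.)
Quantity rises by |ΔQ| = |90 − 95| = 5.
DWL = ½ · t · |ΔQ| = ½ · 7.5 · 5 = £18.75.

Deadweight loss = £18.75 million.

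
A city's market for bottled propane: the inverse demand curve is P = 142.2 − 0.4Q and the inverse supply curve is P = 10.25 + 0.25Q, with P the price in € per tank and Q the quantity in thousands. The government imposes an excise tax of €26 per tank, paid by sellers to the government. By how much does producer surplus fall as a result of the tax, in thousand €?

Inverting to Q(P) form: Qd = 355.5 − 2.5P; Qs = 4P − 41.
Before the tax: set 355.5 − 2.5P = 4P − 41 → P* = €61, Q* = 203.
With the tax collected from sellers, supply shifts: Qs = 4(P − 26) − 41.
Solving gives Q = 163 with consumers paying €77 and sellers receiving €51 (the €26 wedge).
ΔPS is the trapezoid between Q = 163 and Q = 203 of height €10: ½ · (203 + 163) · 10 = €1830.

Producer surplus falls by €1830 thousand.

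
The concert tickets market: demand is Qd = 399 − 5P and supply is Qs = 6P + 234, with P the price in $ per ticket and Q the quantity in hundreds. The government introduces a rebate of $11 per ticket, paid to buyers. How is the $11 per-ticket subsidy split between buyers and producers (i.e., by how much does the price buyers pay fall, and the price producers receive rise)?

Buyers gain $6 per ticket; producers gain $5 per ticket.

Without the subsidy, 399 − 5P = 6P + 234 gives 11P = 165, so P* = $15 and Q* = 324.
With a per-unit subsidy paid to buyers, each effectively pays P − 11, so demand becomes Qd = 399 − 5(P − 11).
Solving gives Q = 354 with buyers paying $9 and producers receiving $20 (the $11 wedge).
Gain to buyers: $6; to producers: $5. (They sum to $11.)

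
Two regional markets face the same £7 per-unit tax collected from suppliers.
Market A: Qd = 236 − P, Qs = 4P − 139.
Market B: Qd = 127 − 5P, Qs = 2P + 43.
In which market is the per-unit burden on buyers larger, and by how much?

Market A: pre-tax P* = £75, Q* = 161; post-tax Q = 155.4; per-unit burden on buyers = £5.6.
Market B: pre-tax P* = £12, Q* = 67; post-tax Q = 57; per-unit burden on buyers = £2.
Difference: £5.6 vs £2 → market A is larger by £3.6.

Market A, by £3.6.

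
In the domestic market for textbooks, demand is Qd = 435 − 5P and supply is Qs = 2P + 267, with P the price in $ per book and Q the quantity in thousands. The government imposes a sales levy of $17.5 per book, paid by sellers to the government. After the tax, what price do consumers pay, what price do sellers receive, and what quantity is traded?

Consumers pay $29; sellers receive $11.5; quantity = 290.

Without the tax, 435 − 5P = 2P + 267 gives 7P = 168, so P* = $24 and Q* = 315.
With the tax collected from sellers, supply shifts: Qs = 2(P − 17.5) + 267.
New equilibrium: consumers pay $29, sellers receive $11.5, Q = 290. (Wedge: Pb − Ps = 17.5.)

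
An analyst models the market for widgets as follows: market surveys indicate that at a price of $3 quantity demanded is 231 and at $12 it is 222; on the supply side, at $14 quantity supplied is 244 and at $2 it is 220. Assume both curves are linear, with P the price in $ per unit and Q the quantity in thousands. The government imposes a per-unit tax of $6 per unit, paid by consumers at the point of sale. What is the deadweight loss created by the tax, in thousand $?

Deadweight loss = $12 thousand.

Demand slope: (222 − 231)/(12 − 3) = -1, so Qd = 234 − P.
Supply slope: (220 − 244)/(2 − 14) = 2, so Qs = 2P + 216.
Before the tax: set 234 − P = 2P + 216 → P* = $6, Q* = 228.
With the tax collected from consumers, demand (in seller-price terms) shifts: Qd = 234 − (P + 6).
Solving gives Q = 224 with consumers paying $10 and sellers receiving $4 (the $6 wedge).
Quantity falls by |ΔQ| = |228 − 224| = 4.
DWL = ½ · t · |ΔQ| = ½ · 6 · 4 = $12.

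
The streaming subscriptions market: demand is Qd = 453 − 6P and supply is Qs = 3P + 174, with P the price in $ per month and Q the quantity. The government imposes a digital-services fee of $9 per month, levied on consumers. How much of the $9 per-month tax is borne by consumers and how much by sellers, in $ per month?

Consumers bear $3 per month; sellers bear $6 per month.

Before the tax: set 453 − 6P = 3P + 174 → P* = $31, Q* = 267.
With the tax collected from consumers, demand (in seller-price terms) shifts: Qd = 453 − 6(P + 9).
New equilibrium: consumers pay $34, sellers receive $25, Q = 249. (Wedge: Pb − Ps = 9.)
Burden on consumers: $3; on sellers: $6. (They sum to $9.)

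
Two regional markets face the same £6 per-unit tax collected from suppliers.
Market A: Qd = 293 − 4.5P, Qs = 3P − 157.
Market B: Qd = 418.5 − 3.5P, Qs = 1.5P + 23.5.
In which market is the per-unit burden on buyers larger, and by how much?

Market A, by £0.6.

Market A: pre-tax P* = £60, Q* = 23; post-tax Q = 12.2; per-unit burden on buyers = £2.4.
Market B: pre-tax P* = £79, Q* = 142; post-tax Q = 135.7; per-unit burden on buyers = £1.8.
Difference: £2.4 vs £1.8 → market A is larger by £0.6.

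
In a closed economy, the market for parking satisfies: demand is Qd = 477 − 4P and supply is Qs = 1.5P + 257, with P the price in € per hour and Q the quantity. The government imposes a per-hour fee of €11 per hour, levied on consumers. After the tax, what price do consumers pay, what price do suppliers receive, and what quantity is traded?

Consumers pay €43; suppliers receive €32; quantity = 305.

Without the tax, 477 − 4P = 1.5P + 257 gives 5.5P = 220, so P* = €40 and Q* = 317.
With the tax collected from consumers, demand (in seller-price terms) shifts: Qd = 477 − 4(P + 11).
New equilibrium: consumers pay €43, suppliers receive €32, Q = 305. (Wedge: Pb − Ps = 11.)
The less price-elastic side of the market bears the larger share of a per-unit tax.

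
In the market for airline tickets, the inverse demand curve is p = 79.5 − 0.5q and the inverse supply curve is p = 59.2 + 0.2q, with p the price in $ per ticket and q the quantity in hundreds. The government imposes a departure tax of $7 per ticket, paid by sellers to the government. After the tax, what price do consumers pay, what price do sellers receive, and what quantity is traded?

Rewrite in direct form: qd = 159 − 2p and qs = 5p − 296.
Before the tax: set 159 − 2p = 5p − 296 → p* = $65, q* = 29.
With the tax collected from sellers, supply shifts: qs = 5(p − 7) − 296.
Solving gives q = 19 with consumers paying $70 and sellers receiving $63 (the $7 wedge).
The less price-elastic side of the market bears the larger share of a per-unit tax.

Consumers pay $70; sellers receive $63; quantity = 19.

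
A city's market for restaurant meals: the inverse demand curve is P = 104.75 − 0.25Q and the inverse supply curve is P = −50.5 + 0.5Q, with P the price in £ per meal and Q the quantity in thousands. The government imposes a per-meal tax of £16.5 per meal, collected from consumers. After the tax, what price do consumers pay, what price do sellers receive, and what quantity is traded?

Consumers pay £58.5; sellers receive £42; quantity = 185.

Inverting to Q(P) form: Qd = 419 − 4P; Qs = 2P + 101.
Before the tax: set 419 − 4P = 2P + 101 → P* = £53, Q* = 207.
With the tax collected from consumers, demand (in seller-price terms) shifts: Qd = 419 − 4(P + 16.5).
New equilibrium: consumers pay £58.5, sellers receive £42, Q = 185. (Wedge: Pb − Ps = 16.5.)
The less price-elastic side of the market bears the larger share of a per-unit tax.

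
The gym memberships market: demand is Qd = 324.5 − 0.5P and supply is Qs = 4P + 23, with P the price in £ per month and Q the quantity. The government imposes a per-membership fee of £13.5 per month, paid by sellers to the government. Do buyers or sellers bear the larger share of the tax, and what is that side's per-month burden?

Buyers bear the larger share: £12 per month.

Without the tax, 324.5 − 0.5P = 4P + 23 gives 4.5P = 301.5, so P* = £67 and Q* = 291.
With the tax collected from sellers, supply shifts: Qs = 4(P − 13.5) + 23.
Solving gives Q = 285 with buyers paying £79 and sellers receiving £65.5 (the £13.5 wedge).
Per-month burden: buyers £12, sellers £1.5.
Buyers take the larger share because demand is less price-elastic here (demand slope 0.5 vs supply slope 4).
The less price-elastic side of the market bears the larger share of a per-unit tax.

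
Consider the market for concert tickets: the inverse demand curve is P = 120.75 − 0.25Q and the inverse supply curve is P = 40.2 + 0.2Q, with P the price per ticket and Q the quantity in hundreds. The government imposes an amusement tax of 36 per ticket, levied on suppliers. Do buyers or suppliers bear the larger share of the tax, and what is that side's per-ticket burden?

Buyers bear the larger share: 20 per ticket.

Inverting to Q(P) form: Qd = 483 − 4P; Qs = 5P − 201.
Before the tax: set 483 − 4P = 5P − 201 → P* = 76, Q* = 179.
With the tax collected from suppliers, supply shifts: Qs = 5(P − 36) − 201.
New equilibrium: buyers pay 96, suppliers receive 60, Q = 99. (Wedge: Pb − Ps = 36.)
Per-ticket burden: buyers 20, suppliers 16.
Buyers take the larger share because demand is less price-elastic here (demand slope 4 vs supply slope 5).
The less price-elastic side of the market bears the larger share of a per-unit tax.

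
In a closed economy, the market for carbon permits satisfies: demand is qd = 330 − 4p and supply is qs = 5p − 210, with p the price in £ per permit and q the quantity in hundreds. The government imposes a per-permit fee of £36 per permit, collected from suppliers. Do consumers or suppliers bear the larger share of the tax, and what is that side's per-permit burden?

Consumers bear the larger share: £20 per permit.

Without the tax, 330 − 4p = 5p − 210 gives 9p = 540, so p* = £60 and q* = 90.
With the tax collected from suppliers, supply shifts: qs = 5(p − 36) − 210.
New equilibrium: consumers pay £80, suppliers receive £44, q = 10. (Wedge: pb − ps = 36.)
Per-permit burden: consumers £20, suppliers £16.
Consumers take the larger share because demand is less price-elastic here (demand slope 4 vs supply slope 5).
The less price-elastic side of the market bears the larger share of a per-unit tax.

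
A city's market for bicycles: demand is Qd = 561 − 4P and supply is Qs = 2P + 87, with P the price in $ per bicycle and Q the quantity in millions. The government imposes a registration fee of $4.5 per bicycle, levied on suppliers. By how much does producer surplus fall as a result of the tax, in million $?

Without the tax, 561 − 4P = 2P + 87 gives 6P = 474, so P* = $79 and Q* = 245.
With the tax collected from suppliers, supply shifts: Qs = 2(P − 4.5) + 87.
Solving gives Q = 239 with consumers paying $80.5 and suppliers receiving $76 (the $4.5 wedge).
ΔPS is the trapezoid between Q = 239 and Q = 245 of height $3: ½ · (245 + 239) · 3 = $726.

Producer surplus falls by $726 million.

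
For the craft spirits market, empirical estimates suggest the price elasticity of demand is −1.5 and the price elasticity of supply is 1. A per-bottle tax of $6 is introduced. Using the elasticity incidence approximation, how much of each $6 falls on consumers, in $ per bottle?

Consumers bear ≈ $2.4 per bottle.

Incidence ratio: consumers' share ≈ εs / (εs + |εd|) = 1 / (1 + 1.5) = 0.4.
So consumers bear ≈ 0.4 × $6 = $2.4; suppliers bear $3.6.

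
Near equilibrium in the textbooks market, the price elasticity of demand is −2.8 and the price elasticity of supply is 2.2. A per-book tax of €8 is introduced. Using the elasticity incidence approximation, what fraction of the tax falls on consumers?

Incidence ratio: consumers' share ≈ εs / (εs + |εd|) = 2.2 / (2.2 + 2.8) = 0.44.
Supply is the less elastic side, so consumers bear the smaller share.

Consumers' share ≈ 0.44.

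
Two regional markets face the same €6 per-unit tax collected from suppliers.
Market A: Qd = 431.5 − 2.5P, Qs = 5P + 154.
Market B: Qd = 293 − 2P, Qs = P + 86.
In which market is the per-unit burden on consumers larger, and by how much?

Market A: pre-tax P* = €37, Q* = 339; post-tax Q = 329; per-unit burden on consumers = €4.
Market B: pre-tax P* = €69, Q* = 155; post-tax Q = 151; per-unit burden on consumers = €2.
Difference: €4 vs €2 → market A is larger by €2.

Market A, by €2.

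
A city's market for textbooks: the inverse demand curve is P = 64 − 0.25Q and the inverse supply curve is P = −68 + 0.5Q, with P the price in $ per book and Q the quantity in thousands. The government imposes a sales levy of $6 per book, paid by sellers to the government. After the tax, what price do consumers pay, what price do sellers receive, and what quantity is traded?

Consumers pay $22; sellers receive $16; quantity = 168.

Inverting to Q(P) form: Qd = 256 − 4P; Qs = 2P + 136.
Without the tax, 256 − 4P = 2P + 136 gives 6P = 120, so P* = $20 and Q* = 176.
With the tax collected from sellers, supply shifts: Qs = 2(P − 6) + 136.
Solving gives Q = 168 with consumers paying $22 and sellers receiving $16 (the $6 wedge).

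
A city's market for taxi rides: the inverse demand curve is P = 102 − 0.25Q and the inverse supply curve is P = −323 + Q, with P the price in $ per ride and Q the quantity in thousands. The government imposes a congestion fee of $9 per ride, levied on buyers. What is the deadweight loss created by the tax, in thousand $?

Inverting to Q(P) form: Qd = 408 − 4P; Qs = P + 323.
Without the tax, 408 − 4P = P + 323 gives 5P = 85, so P* = $17 and Q* = 340.
With the tax collected from buyers, demand (in seller-price terms) shifts: Qd = 408 − 4(P + 9).
New equilibrium: buyers pay $18.8, producers receive $9.8, Q = 332.8. (Wedge: Pb − Ps = 9.)
Quantity falls by |ΔQ| = |340 − 332.8| = 7.2.
DWL = ½ · t · |ΔQ| = ½ · 9 · 7.2 = $32.4.

Deadweight loss = $32.4 thousand.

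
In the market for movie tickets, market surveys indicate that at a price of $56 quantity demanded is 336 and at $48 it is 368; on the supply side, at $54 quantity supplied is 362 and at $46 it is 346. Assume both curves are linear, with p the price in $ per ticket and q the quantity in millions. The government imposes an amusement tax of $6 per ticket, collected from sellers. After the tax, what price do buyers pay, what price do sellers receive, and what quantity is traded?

Buyers pay $53; sellers receive $47; quantity = 348.

Demand slope: (368 − 336)/(48 − 56) = -4, so qd = 560 − 4p.
Supply slope: (346 − 362)/(46 − 54) = 2, so qs = 2p + 254.
Without the tax, 560 − 4p = 2p + 254 gives 6p = 306, so p* = $51 and q* = 356.
With the tax collected from sellers, supply shifts: qs = 2(p − 6) + 254.
Solving gives q = 348 with buyers paying $53 and sellers receiving $47 (the $6 wedge).
The less price-elastic side of the market bears the larger share of a per-unit tax.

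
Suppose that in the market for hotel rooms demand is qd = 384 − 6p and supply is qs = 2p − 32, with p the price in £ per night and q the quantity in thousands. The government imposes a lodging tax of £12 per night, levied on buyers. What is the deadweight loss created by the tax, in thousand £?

Without the tax, 384 − 6p = 2p − 32 gives 8p = 416, so p* = £52 and q* = 72.
With the tax collected from buyers, demand (in seller-price terms) shifts: qd = 384 − 6(p + 12).
New equilibrium: buyers pay £55, suppliers receive £43, q = 54. (Wedge: pb − ps = 12.)
Quantity falls by |ΔQ| = |72 − 54| = 18.
DWL = ½ · t · |ΔQ| = ½ · 12 · 18 = £108.

Deadweight loss = £108 thousand.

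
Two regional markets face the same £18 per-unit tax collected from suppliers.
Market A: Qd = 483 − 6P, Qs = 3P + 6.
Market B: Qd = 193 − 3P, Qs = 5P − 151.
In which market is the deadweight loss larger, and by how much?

Market A: pre-tax P* = £53, Q* = 165; post-tax Q = 129; deadweight loss = £324.
Market B: pre-tax P* = £43, Q* = 64; post-tax Q = 30.25; deadweight loss = £303.75.
Difference: £324 vs £303.75 → market A is larger by £20.25.

Market A, by £20.25.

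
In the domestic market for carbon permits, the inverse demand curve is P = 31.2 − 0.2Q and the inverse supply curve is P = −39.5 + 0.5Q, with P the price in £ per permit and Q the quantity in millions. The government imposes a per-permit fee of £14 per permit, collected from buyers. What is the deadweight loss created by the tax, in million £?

Deadweight loss = £140 million.

Rewrite in direct form: Qd = 156 − 5P and Qs = 2P + 79.
Before the tax: set 156 − 5P = 2P + 79 → P* = £11, Q* = 101.
With the tax collected from buyers, demand (in seller-price terms) shifts: Qd = 156 − 5(P + 14).
New equilibrium: buyers pay £15, producers receive £1, Q = 81. (Wedge: Pb − Ps = 14.)
Quantity falls by |ΔQ| = |101 − 81| = 20.
DWL = ½ · t · |ΔQ| = ½ · 14 · 20 = £140.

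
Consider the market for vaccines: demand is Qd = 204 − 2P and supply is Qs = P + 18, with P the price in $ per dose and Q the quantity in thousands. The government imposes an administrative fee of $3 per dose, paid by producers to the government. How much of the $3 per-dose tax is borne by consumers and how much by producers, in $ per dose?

Consumers bear $1 per dose; producers bear $2 per dose.

Without the tax, 204 − 2P = P + 18 gives 3P = 186, so P* = $62 and Q* = 80.
With the tax collected from producers, supply shifts: Qs = (P − 3) + 18.
Solving gives Q = 78 with consumers paying $63 and producers receiving $60 (the $3 wedge).
Burden on consumers: $1; on producers: $2. (They sum to $3.)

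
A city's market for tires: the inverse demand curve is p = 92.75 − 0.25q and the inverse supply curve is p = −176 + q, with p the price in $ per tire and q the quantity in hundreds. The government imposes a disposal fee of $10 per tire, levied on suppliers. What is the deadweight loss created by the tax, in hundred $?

Inverting to q(p) form: qd = 371 − 4p; qs = p + 176.
Before the tax: set 371 − 4p = p + 176 → p* = $39, q* = 215.
With the tax collected from suppliers, supply shifts: qs = (p − 10) + 176.
Solving gives q = 207 with buyers paying $41 and suppliers receiving $31 (the $10 wedge).
Quantity falls by |ΔQ| = |215 − 207| = 8.
DWL = ½ · t · |ΔQ| = ½ · 10 · 8 = $40.

Deadweight loss = $40 hundred.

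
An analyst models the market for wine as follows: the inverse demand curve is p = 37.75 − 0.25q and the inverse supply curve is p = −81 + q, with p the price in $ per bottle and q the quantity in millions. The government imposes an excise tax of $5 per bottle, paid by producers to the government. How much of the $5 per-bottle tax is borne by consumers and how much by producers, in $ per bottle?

Consumers bear $1 per bottle; producers bear $4 per bottle.

Inverting to q(p) form: qd = 151 − 4p; qs = p + 81.
Before the tax: set 151 − 4p = p + 81 → p* = $14, q* = 95.
With the tax collected from producers, supply shifts: qs = (p − 5) + 81.
Solving gives q = 91 with consumers paying $15 and producers receiving $10 (the $5 wedge).
Burden on consumers: $1; on producers: $4. (They sum to $5.)
The less price-elastic side of the market bears the larger share of a per-unit tax.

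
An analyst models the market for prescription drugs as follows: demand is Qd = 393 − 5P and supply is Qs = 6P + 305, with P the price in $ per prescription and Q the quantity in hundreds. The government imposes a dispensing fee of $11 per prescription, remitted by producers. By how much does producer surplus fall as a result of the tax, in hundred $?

Without the tax, 393 − 5P = 6P + 305 gives 11P = 88, so P* = $8 and Q* = 353.
With the tax collected from producers, supply shifts: Qs = 6(P − 11) + 305.
Solving gives Q = 323 with buyers paying $14 and producers receiving $3 (the $11 wedge).
ΔPS is the trapezoid between Q = 323 and Q = 353 of height $5: ½ · (353 + 323) · 5 = $1690.

Producer surplus falls by $1690 hundred.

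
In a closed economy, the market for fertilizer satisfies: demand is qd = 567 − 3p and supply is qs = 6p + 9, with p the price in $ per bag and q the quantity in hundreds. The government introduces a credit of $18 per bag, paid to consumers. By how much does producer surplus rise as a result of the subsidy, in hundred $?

Producer surplus rises by $2394 hundred.

Before the subsidy: set 567 − 3p = 6p + 9 → p* = $62, q* = 381.
With a per-unit subsidy paid to consumers, each effectively pays p − 18, so demand becomes qd = 567 − 3(p − 18).
New equilibrium: consumers pay $50, producers receive $68, q = 417. (Wedge: pb − ps = −18.)
ΔPS is the trapezoid between Q = 417 and Q = 381 of height $6: ½ · (381 + 417) · 6 = $2394.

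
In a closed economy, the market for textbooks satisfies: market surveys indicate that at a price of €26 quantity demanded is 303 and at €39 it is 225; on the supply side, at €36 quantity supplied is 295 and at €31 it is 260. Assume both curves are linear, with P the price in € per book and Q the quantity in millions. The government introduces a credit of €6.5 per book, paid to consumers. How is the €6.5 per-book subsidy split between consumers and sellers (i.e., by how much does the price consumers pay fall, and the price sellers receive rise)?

Consumers gain €3.5 per book; sellers gain €3 per book.

Demand slope: (225 − 303)/(39 − 26) = -6, so Qd = 459 − 6P.
Supply slope: (260 − 295)/(31 − 36) = 7, so Qs = 7P + 43.
Without the subsidy, 459 − 6P = 7P + 43 gives 13P = 416, so P* = €32 and Q* = 267.
With a per-unit subsidy paid to consumers, each effectively pays P − 6.5, so demand becomes Qd = 459 − 6(P − 6.5).
Solving gives Q = 288 with consumers paying €28.5 and sellers receiving €35 (the €6.5 wedge).
Gain to consumers: €3.5; to sellers: €3. (They sum to €6.5.)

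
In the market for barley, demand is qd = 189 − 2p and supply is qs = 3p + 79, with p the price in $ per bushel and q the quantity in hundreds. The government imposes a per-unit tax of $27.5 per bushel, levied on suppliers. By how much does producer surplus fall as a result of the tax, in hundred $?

Producer surplus falls by $1413.5 hundred.

Without the tax, 189 − 2p = 3p + 79 gives 5p = 110, so p* = $22 and q* = 145.
With the tax collected from suppliers, supply shifts: qs = 3(p − 27.5) + 79.
Solving gives q = 112 with consumers paying $38.5 and suppliers receiving $11 (the $27.5 wedge).
ΔPS is the trapezoid between Q = 112 and Q = 145 of height $11: ½ · (145 + 112) · 11 = $1413.5.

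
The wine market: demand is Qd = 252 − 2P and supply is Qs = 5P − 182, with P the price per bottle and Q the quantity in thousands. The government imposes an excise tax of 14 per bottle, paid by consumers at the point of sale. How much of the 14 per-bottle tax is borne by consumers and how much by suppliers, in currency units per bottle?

Without the tax, 252 − 2P = 5P − 182 gives 7P = 434, so P* = 62 and Q* = 128.
With the tax collected from consumers, demand (in seller-price terms) shifts: Qd = 252 − 2(P + 14).
Solving gives Q = 108 with consumers paying 72 and suppliers receiving 58 (the 14 wedge).
Burden on consumers: 10; on suppliers: 4. (They sum to 14.)
The less price-elastic side of the market bears the larger share of a per-unit tax.

Consumers bear 10 per bottle; suppliers bear 4 per bottle.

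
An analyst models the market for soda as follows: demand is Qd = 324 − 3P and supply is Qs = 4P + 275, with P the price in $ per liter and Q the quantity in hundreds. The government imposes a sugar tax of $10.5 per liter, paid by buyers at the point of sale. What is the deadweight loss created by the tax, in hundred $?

Deadweight loss = $94.5 hundred.

Without the tax, 324 − 3P = 4P + 275 gives 7P = 49, so P* = $7 and Q* = 303.
With the tax collected from buyers, demand (in seller-price terms) shifts: Qd = 324 − 3(P + 10.5).
Solving gives Q = 285 with buyers paying $13 and suppliers receiving $2.5 (the $10.5 wedge).
Quantity falls by |ΔQ| = |303 − 285| = 18.
DWL = ½ · t · |ΔQ| = ½ · 10.5 · 18 = $94.5.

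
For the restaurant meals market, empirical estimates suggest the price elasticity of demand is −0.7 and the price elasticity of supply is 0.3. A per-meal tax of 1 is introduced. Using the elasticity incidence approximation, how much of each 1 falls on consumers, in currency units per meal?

Consumers bear ≈ 0.3 per meal.

Incidence ratio: consumers' share ≈ εs / (εs + |εd|) = 0.3 / (0.3 + 0.7) = 0.3.
So consumers bear ≈ 0.3 × 1 = 0.3; suppliers bear 0.7.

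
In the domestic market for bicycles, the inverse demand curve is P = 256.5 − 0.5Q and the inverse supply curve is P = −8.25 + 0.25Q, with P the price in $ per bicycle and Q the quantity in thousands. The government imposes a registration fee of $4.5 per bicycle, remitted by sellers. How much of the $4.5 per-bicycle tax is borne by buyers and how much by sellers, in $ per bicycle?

Buyers bear $3 per bicycle; sellers bear $1.5 per bicycle.

Inverting to Q(P) form: Qd = 513 − 2P; Qs = 4P + 33.
Without the tax, 513 − 2P = 4P + 33 gives 6P = 480, so P* = $80 and Q* = 353.
With the tax collected from sellers, supply shifts: Qs = 4(P − 4.5) + 33.
New equilibrium: buyers pay $83, sellers receive $78.5, Q = 347. (Wedge: Pb − Ps = 4.5.)
Burden on buyers: $3; on sellers: $1.5. (They sum to $4.5.)
The less price-elastic side of the market bears the larger share of a per-unit tax.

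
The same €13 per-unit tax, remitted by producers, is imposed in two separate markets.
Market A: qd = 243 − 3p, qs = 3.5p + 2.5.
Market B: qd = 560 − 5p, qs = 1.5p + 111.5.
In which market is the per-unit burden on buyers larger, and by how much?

Market A, by €4.

Market A: pre-tax p* = €37, q* = 132; post-tax q = 111; per-unit burden on buyers = €7.
Market B: pre-tax p* = €69, q* = 215; post-tax q = 200; per-unit burden on buyers = €3.
Difference: €7 vs €3 → market A is larger by €4.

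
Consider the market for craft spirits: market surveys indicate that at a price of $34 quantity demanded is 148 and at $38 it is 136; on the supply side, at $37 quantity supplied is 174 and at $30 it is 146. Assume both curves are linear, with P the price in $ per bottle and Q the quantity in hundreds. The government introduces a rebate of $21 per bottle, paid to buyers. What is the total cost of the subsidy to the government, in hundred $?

Demand slope: (136 − 148)/(38 − 34) = -3, so Qd = 250 − 3P.
Supply slope: (146 − 174)/(30 − 37) = 4, so Qs = 4P + 26.
Without the subsidy, 250 − 3P = 4P + 26 gives 7P = 224, so P* = $32 and Q* = 154.
With a per-unit subsidy paid to buyers, each effectively pays P − 21, so demand becomes Qd = 250 − 3(P − 21).
Solving gives Q = 190 with buyers paying $20 and producers receiving $41 (the $21 wedge).
Outlay = t · Q = 21 · 190 = $3990.

Government outlay = $3990 hundred.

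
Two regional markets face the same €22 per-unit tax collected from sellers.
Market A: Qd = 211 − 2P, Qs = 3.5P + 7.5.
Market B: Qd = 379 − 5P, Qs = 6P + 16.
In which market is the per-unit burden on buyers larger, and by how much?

Market A: pre-tax P* = €37, Q* = 137; post-tax Q = 109; per-unit burden on buyers = €14.
Market B: pre-tax P* = €33, Q* = 214; post-tax Q = 154; per-unit burden on buyers = €12.
Difference: €14 vs €12 → market A is larger by €2.

Market A, by €2.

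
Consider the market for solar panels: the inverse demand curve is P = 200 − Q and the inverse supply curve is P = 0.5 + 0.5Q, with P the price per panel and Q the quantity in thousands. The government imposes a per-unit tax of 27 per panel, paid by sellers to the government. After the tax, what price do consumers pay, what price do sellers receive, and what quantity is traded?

Rewrite in direct form: Qd = 200 − P and Qs = 2P − 1.
Before the tax: set 200 − P = 2P − 1 → P* = 67, Q* = 133.
With the tax collected from sellers, supply shifts: Qs = 2(P − 27) − 1.
Solving gives Q = 115 with consumers paying 85 and sellers receiving 58 (the 27 wedge).
The less price-elastic side of the market bears the larger share of a per-unit tax.

Consumers pay 85; sellers receive 58; quantity = 115.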